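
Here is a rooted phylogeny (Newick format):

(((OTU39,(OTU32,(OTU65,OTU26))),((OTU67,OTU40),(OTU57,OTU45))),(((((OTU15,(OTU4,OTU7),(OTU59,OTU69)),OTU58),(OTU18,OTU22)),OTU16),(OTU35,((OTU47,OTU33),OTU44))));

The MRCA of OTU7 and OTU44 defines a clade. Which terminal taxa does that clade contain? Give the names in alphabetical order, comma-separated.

Tracing OTU7: it sits inside (OTU4,OTU7).
Tracing OTU44: it sits inside ((OTU47,OTU33),OTU44).
The smallest clade enclosing both is (((((OTU15,(OTU4,OTU7),(OTU59,OTU69)),OTU58),(OTU18,OTU22)),OTU16),(OTU35,((OTU47,OTU33),OTU44))); the answer is its 13 terminal taxa in alphabetical order.

OTU15, OTU16, OTU18, OTU22, OTU33, OTU35, OTU4, OTU44, OTU47, OTU58, OTU59, OTU69, OTU7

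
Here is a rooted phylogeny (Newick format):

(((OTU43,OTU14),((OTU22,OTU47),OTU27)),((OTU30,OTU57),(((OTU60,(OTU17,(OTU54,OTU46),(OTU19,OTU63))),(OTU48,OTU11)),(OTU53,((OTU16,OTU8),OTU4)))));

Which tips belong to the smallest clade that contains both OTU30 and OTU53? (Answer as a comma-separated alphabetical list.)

Tracing OTU30: it sits inside (OTU30,OTU57).
Tracing OTU53: it sits inside (OTU53,((OTU16,OTU8),OTU4)).
The smallest clade enclosing both is ((OTU30,OTU57),(((OTU60,(OTU17,(OTU54,OTU46),(OTU19,OTU63))),(OTU48,OTU11)),(OTU53,((OTU16,OTU8),OTU4)))); the answer is its 14 terminal taxa in alphabetical order.

OTU11, OTU16, OTU17, OTU19, OTU30, OTU4, OTU46, OTU48, OTU53, OTU54, OTU57, OTU60, OTU63, OTU8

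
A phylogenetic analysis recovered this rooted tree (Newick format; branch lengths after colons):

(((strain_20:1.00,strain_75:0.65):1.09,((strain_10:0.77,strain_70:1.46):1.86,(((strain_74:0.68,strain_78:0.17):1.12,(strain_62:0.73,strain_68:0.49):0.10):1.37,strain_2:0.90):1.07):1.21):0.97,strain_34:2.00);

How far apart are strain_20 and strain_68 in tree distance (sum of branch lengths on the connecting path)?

The path runs strain_20 → … → MRCA → … → strain_68; the MRCA is the node subtending ((strain_20,strain_75),((strain_10,strain_70),(((strain_74,strain_78),(strain_62,strain_68)),strain_2))).
Branch lengths along that path: 1.00 + 1.09 + 1.21 + 1.07 + 1.37 + 0.10 + 0.49 = 6.33.

6.33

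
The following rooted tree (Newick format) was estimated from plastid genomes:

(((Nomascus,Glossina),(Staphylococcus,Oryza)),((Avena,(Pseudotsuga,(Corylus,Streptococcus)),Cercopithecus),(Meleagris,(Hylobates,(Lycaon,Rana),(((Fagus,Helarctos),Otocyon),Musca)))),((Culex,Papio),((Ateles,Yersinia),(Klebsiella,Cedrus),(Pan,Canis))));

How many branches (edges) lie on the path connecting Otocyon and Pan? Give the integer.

The MRCA of Otocyon and Pan is the root of the tree.
From Otocyon up to that node: 6 branches. From Pan up to the same node: 4 branches. Total: 6 + 4 = 10.

10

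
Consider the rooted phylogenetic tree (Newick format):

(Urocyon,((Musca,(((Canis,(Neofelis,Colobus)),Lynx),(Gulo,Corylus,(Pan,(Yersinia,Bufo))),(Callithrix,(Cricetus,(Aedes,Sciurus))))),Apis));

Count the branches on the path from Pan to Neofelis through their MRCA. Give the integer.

7

The MRCA of Pan and Neofelis is the node subtending (((Canis,(Neofelis,Colobus)),Lynx),(Gulo,Corylus,(Pan,(Yersinia,Bufo))),(Callithrix,(Cricetus,(Aedes,Sciurus)))).
From Pan up to that node: 3 branches. From Neofelis up to the same node: 4 branches. Total: 3 + 4 = 7.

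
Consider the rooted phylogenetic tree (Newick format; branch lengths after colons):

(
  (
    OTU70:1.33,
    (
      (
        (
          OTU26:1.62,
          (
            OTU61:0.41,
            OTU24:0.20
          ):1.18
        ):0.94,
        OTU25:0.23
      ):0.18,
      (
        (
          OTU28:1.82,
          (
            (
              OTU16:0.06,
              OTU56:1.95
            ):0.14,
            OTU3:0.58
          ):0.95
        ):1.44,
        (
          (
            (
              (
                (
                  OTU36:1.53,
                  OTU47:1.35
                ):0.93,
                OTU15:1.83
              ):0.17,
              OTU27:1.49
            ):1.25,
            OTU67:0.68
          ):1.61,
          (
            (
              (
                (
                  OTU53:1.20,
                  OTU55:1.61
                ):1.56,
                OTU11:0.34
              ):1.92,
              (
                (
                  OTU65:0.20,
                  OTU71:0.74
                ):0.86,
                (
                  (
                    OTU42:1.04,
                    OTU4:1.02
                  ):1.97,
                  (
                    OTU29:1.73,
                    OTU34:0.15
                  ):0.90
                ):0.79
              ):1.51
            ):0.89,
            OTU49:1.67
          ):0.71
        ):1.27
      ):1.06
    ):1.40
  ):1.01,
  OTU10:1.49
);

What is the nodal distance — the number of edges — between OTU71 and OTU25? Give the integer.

9

The MRCA of OTU71 and OTU25 is the node subtending (((OTU26,(OTU61,OTU24)),OTU25),((OTU28,((OTU16,OTU56),OTU3)),(((((OTU36,OTU47),OTU15),OTU27),OTU67),((((OTU53,OTU55),OTU11),((OTU65,OTU71),((OTU42,OTU4),(OTU29,OTU34)))),OTU49)))).
From OTU71 up to that node: 7 branches. From OTU25 up to the same node: 2 branches. Total: 7 + 2 = 9.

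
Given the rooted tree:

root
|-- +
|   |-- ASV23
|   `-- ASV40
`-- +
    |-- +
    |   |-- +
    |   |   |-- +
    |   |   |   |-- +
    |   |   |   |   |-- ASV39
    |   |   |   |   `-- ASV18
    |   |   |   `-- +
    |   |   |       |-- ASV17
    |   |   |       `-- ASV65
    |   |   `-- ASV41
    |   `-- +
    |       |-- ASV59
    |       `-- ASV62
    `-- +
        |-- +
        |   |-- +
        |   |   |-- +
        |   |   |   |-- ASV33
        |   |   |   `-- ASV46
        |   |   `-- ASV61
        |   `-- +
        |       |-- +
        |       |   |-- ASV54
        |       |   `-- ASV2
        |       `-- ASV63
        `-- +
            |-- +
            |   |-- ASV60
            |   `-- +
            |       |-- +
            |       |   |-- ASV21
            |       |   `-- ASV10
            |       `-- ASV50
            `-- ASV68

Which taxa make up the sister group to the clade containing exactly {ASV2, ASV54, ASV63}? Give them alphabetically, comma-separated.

The clade containing exactly {ASV2, ASV54, ASV63} attaches to the tree at the node subtending (((ASV33,ASV46),ASV61),((ASV54,ASV2),ASV63)).
The other lineage descending from that same node — the sister group — is ((ASV33,ASV46),ASV61); its 3 tips in alphabetical order are the answer.

ASV33, ASV46, ASV61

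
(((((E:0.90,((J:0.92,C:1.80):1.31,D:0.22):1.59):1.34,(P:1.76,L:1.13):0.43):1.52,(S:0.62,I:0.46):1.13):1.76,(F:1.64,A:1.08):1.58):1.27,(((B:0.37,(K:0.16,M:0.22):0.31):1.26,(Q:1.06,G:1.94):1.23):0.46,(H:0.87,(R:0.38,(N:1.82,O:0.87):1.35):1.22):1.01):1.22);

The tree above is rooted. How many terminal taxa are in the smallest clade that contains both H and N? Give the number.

4

The MRCA of H and N is the node subtending (H,(R,(N,O))).
That clade contains 4 terminal taxa: H, N, O, R.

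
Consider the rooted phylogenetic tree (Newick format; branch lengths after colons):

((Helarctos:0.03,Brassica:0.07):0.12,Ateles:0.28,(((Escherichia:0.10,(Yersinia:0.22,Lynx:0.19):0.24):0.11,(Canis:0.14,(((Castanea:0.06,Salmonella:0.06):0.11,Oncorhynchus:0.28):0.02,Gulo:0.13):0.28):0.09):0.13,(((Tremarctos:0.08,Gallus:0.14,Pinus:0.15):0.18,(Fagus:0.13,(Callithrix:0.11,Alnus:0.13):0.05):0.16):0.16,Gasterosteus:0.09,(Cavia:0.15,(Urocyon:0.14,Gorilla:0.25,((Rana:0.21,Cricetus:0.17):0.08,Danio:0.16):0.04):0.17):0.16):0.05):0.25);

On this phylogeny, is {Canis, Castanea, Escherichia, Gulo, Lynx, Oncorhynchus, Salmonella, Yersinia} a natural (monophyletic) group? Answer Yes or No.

The most recent common ancestor of these taxa subtends ((Escherichia,(Yersinia,Lynx)),(Canis,(((Castanea,Salmonella),Oncorhynchus),Gulo))).
That clade has exactly 8 tips — every listed taxon and nothing else — so the group is monophyletic.

Yes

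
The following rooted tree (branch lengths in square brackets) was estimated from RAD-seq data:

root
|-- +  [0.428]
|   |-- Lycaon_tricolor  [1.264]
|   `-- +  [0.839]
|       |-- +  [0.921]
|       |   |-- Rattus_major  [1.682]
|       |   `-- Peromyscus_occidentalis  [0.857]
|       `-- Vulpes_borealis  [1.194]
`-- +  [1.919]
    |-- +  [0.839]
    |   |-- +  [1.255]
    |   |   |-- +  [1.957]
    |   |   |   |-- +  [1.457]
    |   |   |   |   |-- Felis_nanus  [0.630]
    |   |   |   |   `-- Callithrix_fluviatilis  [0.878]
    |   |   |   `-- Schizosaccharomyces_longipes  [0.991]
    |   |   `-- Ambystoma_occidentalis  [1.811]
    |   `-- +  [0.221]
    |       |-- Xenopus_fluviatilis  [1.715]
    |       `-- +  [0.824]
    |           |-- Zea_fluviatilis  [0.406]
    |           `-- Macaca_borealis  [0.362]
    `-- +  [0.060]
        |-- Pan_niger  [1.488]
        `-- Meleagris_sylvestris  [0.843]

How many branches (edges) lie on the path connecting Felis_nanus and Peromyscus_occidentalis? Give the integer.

The MRCA of Felis_nanus and Peromyscus_occidentalis is the root of the tree.
From Felis_nanus up to that node: 6 branches. From Peromyscus_occidentalis up to the same node: 4 branches. Total: 6 + 4 = 10.

10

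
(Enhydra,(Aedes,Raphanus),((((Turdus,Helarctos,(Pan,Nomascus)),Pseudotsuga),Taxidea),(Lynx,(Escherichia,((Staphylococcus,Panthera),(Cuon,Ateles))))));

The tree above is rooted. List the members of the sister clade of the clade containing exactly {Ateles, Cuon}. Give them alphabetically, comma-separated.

Panthera, Staphylococcus

The clade containing exactly {Ateles, Cuon} attaches to the tree at the node subtending ((Staphylococcus,Panthera),(Cuon,Ateles)).
The other lineage descending from that same node — the sister group — is (Staphylococcus,Panthera); its 2 tips in alphabetical order are the answer.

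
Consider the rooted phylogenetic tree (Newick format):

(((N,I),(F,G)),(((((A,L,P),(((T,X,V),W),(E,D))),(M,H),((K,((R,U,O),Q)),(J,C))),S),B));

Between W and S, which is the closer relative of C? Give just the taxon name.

The MRCA of C and W subtends (((A,L,P),(((T,X,V),W),(E,D))),(M,H),((K,((R,U,O),Q)),(J,C))) (18 taxa).
The MRCA of C and S subtends ((((A,L,P),(((T,X,V),W),(E,D))),(M,H),((K,((R,U,O),Q)),(J,C))),S) (19 taxa).
The first is nested inside the second, so C shares a more recent common ancestor with W.

W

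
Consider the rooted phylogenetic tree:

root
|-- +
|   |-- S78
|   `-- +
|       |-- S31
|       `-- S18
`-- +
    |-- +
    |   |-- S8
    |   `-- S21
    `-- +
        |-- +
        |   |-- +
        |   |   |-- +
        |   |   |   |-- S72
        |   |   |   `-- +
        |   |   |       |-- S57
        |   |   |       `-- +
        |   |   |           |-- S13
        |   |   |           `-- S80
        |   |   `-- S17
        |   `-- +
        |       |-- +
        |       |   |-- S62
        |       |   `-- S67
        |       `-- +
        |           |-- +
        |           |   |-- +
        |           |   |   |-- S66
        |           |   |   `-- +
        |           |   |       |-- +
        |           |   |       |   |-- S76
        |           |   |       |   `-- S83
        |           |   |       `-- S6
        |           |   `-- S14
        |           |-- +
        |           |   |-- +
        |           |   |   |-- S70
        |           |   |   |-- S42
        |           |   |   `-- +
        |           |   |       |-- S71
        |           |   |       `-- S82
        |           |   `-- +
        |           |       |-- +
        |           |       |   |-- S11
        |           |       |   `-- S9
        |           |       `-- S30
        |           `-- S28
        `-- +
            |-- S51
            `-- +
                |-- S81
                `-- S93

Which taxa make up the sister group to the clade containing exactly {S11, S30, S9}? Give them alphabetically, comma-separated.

The clade containing exactly {S11, S30, S9} attaches to the tree at the node subtending ((S70,S42,(S71,S82)),((S11,S9),S30)).
The other lineage descending from that same node — the sister group — is (S70,S42,(S71,S82)); its 4 tips in alphabetical order are the answer.

S42, S70, S71, S82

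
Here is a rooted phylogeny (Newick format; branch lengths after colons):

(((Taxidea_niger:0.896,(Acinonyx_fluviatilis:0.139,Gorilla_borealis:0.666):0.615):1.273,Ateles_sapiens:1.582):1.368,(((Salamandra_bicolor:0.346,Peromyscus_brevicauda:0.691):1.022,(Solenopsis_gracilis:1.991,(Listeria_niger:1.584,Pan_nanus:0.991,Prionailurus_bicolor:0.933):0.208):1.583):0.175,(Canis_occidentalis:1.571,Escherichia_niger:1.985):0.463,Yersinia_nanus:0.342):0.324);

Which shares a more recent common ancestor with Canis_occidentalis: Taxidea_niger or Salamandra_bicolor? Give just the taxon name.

Salamandra_bicolor

The MRCA of Canis_occidentalis and Salamandra_bicolor subtends (((Salamandra_bicolor,Peromyscus_brevicauda),(Solenopsis_gracilis,(Listeria_niger,Pan_nanus,Prionailurus_bicolor))),(Canis_occidentalis,Escherichia_niger),Yersinia_nanus) (9 taxa).
The MRCA of Canis_occidentalis and Taxidea_niger is the root, subtending the entire tree (13 taxa).
The first is nested inside the second, so Canis_occidentalis shares a more recent common ancestor with Salamandra_bicolor.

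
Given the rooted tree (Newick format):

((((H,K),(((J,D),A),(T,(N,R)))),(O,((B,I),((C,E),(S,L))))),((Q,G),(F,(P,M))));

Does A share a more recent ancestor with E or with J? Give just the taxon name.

The MRCA of A and J subtends ((J,D),A) (3 taxa).
The MRCA of A and E subtends (((H,K),(((J,D),A),(T,(N,R)))),(O,((B,I),((C,E),(S,L))))) (15 taxa).
The first is nested inside the second, so A shares a more recent common ancestor with J.

J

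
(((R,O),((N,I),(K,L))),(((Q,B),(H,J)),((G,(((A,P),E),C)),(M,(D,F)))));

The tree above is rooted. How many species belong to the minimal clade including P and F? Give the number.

The MRCA of P and F is the node subtending ((G,(((A,P),E),C)),(M,(D,F))).
That clade contains 8 terminal taxa: A, C, D, E, F, G, M, P.

8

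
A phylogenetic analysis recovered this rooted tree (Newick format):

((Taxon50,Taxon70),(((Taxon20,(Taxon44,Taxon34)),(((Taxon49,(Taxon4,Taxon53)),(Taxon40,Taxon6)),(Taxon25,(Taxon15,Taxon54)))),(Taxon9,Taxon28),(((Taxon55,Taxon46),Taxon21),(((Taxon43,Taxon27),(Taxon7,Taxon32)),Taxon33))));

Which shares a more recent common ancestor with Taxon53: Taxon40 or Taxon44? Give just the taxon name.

Taxon40

The MRCA of Taxon53 and Taxon40 subtends ((Taxon49,(Taxon4,Taxon53)),(Taxon40,Taxon6)) (5 taxa).
The MRCA of Taxon53 and Taxon44 subtends ((Taxon20,(Taxon44,Taxon34)),(((Taxon49,(Taxon4,Taxon53)),(Taxon40,Taxon6)),(Taxon25,(Taxon15,Taxon54)))) (11 taxa).
The first is nested inside the second, so Taxon53 shares a more recent common ancestor with Taxon40.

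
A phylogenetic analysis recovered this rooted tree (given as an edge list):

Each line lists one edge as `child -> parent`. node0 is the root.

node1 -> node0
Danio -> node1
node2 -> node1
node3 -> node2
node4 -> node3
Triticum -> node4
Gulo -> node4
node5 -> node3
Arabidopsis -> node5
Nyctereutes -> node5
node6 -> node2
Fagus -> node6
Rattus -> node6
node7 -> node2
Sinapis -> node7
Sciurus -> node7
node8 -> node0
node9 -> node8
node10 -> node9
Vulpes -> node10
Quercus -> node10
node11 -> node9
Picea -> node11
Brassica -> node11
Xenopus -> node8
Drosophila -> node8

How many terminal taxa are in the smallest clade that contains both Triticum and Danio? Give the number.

The MRCA of Triticum and Danio is the node subtending (Danio,(((Triticum,Gulo),(Arabidopsis,Nyctereutes)),(Fagus,Rattus),(Sinapis,Sciurus))).
That clade contains 9 terminal taxa: Arabidopsis, Danio, Fagus, Gulo, Nyctereutes, Rattus, Sciurus, Sinapis, Triticum.

9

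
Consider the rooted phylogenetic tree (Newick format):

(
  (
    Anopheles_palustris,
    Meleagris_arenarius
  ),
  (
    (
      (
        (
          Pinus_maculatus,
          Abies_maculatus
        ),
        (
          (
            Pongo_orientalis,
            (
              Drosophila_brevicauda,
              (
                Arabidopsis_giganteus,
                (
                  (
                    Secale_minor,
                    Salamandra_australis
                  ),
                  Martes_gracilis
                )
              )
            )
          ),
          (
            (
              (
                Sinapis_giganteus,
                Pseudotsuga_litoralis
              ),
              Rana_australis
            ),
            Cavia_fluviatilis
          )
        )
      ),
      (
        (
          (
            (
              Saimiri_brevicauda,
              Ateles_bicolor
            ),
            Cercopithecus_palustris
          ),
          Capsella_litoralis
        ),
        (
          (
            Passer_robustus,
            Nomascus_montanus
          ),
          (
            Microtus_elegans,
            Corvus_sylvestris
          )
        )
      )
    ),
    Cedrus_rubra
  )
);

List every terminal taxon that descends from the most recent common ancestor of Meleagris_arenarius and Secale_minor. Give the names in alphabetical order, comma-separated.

Abies_maculatus, Anopheles_palustris, Arabidopsis_giganteus, Ateles_bicolor, Capsella_litoralis, Cavia_fluviatilis, Cedrus_rubra, Cercopithecus_palustris, Corvus_sylvestris, Drosophila_brevicauda, Martes_gracilis, Meleagris_arenarius, Microtus_elegans, Nomascus_montanus, Passer_robustus, Pinus_maculatus, Pongo_orientalis, Pseudotsuga_litoralis, Rana_australis, Saimiri_brevicauda, Salamandra_australis, Secale_minor, Sinapis_giganteus

Tracing Meleagris_arenarius: it sits inside (Anopheles_palustris,Meleagris_arenarius).
Tracing Secale_minor: it sits inside (Secale_minor,Salamandra_australis).
The smallest clade enclosing both is the whole tree (their MRCA is the root), so the answer is all 23 tips in alphabetical order.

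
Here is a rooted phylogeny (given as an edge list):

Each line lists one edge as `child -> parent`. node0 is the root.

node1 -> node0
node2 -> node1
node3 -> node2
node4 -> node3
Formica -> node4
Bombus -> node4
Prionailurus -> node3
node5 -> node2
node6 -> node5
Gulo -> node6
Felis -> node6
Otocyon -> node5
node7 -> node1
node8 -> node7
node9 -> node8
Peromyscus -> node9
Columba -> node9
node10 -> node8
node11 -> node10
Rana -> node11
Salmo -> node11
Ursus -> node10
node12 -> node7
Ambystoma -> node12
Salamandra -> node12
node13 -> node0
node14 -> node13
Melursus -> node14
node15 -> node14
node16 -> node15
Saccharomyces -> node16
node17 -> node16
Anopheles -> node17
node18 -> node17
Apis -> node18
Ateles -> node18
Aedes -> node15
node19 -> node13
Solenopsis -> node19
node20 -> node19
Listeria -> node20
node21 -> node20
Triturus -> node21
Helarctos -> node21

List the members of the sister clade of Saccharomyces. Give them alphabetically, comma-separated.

Saccharomyces attaches to the tree at the node subtending (Saccharomyces,(Anopheles,(Apis,Ateles))).
The other lineage descending from that same node — the sister group — is (Anopheles,(Apis,Ateles)); its 3 tips in alphabetical order are the answer.

Anopheles, Apis, Ateles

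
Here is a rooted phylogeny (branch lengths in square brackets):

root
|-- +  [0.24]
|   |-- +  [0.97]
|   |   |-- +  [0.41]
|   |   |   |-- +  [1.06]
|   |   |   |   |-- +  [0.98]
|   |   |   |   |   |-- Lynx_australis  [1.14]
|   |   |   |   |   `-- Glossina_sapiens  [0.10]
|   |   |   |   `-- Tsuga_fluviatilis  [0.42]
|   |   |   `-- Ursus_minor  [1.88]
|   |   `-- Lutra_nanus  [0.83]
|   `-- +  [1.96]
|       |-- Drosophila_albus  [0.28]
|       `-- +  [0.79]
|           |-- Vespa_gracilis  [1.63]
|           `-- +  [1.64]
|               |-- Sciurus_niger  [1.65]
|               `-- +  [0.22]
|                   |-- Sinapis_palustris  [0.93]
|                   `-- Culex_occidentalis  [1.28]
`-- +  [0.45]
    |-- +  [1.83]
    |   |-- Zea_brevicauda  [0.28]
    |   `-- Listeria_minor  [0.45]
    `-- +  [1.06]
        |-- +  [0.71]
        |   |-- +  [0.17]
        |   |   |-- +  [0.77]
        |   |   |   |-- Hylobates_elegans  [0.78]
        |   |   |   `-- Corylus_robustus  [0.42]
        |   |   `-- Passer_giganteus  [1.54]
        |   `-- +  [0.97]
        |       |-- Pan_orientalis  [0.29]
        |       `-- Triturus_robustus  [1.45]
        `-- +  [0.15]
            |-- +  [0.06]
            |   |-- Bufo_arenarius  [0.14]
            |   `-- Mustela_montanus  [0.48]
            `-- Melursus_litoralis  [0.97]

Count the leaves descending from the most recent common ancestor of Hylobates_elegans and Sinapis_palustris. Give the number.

20

The MRCA of Hylobates_elegans and Sinapis_palustris is the root, so the clade is the entire tree.
That clade contains 20 terminal taxa: Bufo_arenarius, Corylus_robustus, Culex_occidentalis, Drosophila_albus, Glossina_sapiens, Hylobates_elegans, Listeria_minor, Lutra_nanus, Lynx_australis, Melursus_litoralis, Mustela_montanus, Pan_orientalis, Passer_giganteus, Sciurus_niger, Sinapis_palustris, Triturus_robustus, Tsuga_fluviatilis, Ursus_minor, Vespa_gracilis, Zea_brevicauda.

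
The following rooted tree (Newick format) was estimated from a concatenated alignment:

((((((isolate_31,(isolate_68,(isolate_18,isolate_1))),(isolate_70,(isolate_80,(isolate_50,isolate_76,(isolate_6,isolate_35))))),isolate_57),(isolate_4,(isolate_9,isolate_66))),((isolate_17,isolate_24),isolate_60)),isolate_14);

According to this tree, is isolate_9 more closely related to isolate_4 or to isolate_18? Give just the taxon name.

The MRCA of isolate_9 and isolate_4 subtends (isolate_4,(isolate_9,isolate_66)) (3 taxa).
The MRCA of isolate_9 and isolate_18 subtends ((((isolate_31,(isolate_68,(isolate_18,isolate_1))),(isolate_70,(isolate_80,(isolate_50,isolate_76,(isolate_6,isolate_35))))),isolate_57),(isolate_4,(isolate_9,isolate_66))) (14 taxa).
The first is nested inside the second, so isolate_9 shares a more recent common ancestor with isolate_4.

isolate_4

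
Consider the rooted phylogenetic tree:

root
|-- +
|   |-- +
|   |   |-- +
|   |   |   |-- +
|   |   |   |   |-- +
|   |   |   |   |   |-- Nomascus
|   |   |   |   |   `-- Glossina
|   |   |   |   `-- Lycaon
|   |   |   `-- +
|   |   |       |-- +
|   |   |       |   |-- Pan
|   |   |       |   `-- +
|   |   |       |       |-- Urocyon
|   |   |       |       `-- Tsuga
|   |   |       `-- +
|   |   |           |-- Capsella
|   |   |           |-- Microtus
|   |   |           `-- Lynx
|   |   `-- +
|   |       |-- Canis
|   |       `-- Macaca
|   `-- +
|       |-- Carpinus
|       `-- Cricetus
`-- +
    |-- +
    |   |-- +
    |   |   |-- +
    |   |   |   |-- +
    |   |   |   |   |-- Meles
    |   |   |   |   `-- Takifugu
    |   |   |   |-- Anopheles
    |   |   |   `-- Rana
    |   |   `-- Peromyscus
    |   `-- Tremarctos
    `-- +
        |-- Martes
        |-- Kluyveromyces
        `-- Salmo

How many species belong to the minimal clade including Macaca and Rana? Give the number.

22

The MRCA of Macaca and Rana is the root, so the clade is the entire tree.
That clade contains 22 terminal taxa: Anopheles, Canis, Capsella, Carpinus, Cricetus, Glossina, Kluyveromyces, Lycaon, Lynx, Macaca, Martes, Meles, Microtus, Nomascus, Pan, Peromyscus, Rana, Salmo, Takifugu, Tremarctos, Tsuga, Urocyon.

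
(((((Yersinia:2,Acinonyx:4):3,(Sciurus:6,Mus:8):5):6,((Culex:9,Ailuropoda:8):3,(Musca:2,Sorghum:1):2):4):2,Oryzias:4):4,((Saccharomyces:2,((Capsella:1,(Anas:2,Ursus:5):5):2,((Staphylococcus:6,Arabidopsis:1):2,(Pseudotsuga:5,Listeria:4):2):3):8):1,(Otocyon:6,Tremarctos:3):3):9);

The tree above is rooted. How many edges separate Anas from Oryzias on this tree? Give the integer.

The MRCA of Anas and Oryzias is the root of the tree.
From Anas up to that node: 6 branches. From Oryzias up to the same node: 2 branches. Total: 6 + 2 = 8.

8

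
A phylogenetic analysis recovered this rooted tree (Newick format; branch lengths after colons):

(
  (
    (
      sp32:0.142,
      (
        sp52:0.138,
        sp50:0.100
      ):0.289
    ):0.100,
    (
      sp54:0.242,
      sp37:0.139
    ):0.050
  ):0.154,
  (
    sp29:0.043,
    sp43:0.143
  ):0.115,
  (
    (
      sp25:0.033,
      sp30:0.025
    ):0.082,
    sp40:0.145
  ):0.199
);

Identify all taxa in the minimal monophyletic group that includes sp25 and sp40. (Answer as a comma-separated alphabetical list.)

sp25, sp30, sp40

Tracing sp25: it sits inside (sp25,sp30).
Tracing sp40: it sits inside ((sp25,sp30),sp40).
The smallest clade enclosing both is ((sp25,sp30),sp40); the answer is its 3 terminal taxa in alphabetical order.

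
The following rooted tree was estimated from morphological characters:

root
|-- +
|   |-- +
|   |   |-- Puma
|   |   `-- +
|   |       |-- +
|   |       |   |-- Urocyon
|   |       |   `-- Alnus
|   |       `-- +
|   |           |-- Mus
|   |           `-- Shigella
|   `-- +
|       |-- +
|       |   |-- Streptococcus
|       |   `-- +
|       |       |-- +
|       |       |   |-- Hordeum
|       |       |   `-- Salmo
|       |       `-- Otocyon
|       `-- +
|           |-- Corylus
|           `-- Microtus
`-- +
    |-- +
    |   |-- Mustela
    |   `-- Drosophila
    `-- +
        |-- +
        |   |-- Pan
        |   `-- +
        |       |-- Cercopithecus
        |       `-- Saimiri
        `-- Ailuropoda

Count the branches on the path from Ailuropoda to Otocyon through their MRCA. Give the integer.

The MRCA of Ailuropoda and Otocyon is the root of the tree.
From Ailuropoda up to that node: 3 branches. From Otocyon up to the same node: 5 branches. Total: 3 + 5 = 8.

8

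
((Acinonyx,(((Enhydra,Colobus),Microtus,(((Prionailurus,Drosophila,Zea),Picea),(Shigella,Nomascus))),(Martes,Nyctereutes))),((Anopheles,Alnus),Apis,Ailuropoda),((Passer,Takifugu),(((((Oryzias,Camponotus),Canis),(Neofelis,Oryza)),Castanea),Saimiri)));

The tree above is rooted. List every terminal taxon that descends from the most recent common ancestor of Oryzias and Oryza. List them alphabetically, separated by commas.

Camponotus, Canis, Neofelis, Oryza, Oryzias

Tracing Oryzias: it sits inside (Oryzias,Camponotus).
Tracing Oryza: it sits inside (Neofelis,Oryza).
The smallest clade enclosing both is (((Oryzias,Camponotus),Canis),(Neofelis,Oryza)); the answer is its 5 terminal taxa in alphabetical order.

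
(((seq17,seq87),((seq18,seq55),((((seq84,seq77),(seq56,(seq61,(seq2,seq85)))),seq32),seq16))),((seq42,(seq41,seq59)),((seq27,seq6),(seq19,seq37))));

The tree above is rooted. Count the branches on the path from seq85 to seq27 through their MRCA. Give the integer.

The MRCA of seq85 and seq27 is the root of the tree.
From seq85 up to that node: 9 branches. From seq27 up to the same node: 4 branches. Total: 9 + 4 = 13.

13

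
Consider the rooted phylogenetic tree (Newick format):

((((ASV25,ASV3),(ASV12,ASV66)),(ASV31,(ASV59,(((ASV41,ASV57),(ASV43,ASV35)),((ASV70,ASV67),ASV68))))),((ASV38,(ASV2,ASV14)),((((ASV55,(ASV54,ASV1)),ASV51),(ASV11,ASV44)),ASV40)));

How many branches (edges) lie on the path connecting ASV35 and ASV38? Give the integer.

The MRCA of ASV35 and ASV38 is the root of the tree.
From ASV35 up to that node: 7 branches. From ASV38 up to the same node: 3 branches. Total: 7 + 3 = 10.

10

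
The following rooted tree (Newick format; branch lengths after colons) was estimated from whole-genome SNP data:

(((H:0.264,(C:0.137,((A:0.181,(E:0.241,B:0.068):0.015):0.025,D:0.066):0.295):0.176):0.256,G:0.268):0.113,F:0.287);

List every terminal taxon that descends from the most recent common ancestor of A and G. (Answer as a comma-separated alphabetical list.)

A, B, C, D, E, G, H

Tracing A: it sits inside (A,(E,B)).
Tracing G: it sits inside ((H,(C,((A,(E,B)),D))),G).
The smallest clade enclosing both is ((H,(C,((A,(E,B)),D))),G); the answer is its 7 terminal taxa in alphabetical order.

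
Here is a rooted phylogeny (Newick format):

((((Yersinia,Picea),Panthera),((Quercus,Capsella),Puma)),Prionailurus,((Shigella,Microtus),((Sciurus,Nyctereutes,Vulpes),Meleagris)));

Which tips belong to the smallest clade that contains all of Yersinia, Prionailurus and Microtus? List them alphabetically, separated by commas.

Tracing Yersinia: it sits inside (Yersinia,Picea).
Tracing Prionailurus: it attaches directly to the root.
Tracing Microtus: it sits inside (Shigella,Microtus).
The smallest clade enclosing all 3 is the whole tree (their MRCA is the root), so the answer is all 13 tips in alphabetical order.

Capsella, Meleagris, Microtus, Nyctereutes, Panthera, Picea, Prionailurus, Puma, Quercus, Sciurus, Shigella, Vulpes, Yersinia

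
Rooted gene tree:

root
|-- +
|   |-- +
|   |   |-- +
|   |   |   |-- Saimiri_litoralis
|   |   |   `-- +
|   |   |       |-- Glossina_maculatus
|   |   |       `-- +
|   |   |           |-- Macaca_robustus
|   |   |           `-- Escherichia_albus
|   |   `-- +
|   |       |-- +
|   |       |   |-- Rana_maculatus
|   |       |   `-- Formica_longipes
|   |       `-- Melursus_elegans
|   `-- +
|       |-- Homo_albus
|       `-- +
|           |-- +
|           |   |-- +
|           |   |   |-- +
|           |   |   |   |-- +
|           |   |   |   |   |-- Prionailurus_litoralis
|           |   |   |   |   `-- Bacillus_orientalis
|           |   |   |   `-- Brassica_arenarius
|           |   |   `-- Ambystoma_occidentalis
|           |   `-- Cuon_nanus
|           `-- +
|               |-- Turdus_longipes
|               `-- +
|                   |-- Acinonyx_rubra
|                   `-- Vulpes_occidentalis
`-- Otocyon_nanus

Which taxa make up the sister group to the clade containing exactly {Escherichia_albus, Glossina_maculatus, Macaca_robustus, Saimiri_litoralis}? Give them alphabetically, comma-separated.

Formica_longipes, Melursus_elegans, Rana_maculatus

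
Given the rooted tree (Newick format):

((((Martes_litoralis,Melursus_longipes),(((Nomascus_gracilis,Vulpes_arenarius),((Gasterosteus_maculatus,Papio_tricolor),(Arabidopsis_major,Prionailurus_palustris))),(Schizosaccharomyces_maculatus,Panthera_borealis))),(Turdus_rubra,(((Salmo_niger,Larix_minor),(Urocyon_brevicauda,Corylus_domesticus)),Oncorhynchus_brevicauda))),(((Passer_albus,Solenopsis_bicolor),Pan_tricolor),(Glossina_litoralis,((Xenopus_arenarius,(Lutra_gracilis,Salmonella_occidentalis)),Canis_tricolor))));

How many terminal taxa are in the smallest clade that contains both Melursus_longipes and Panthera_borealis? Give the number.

The MRCA of Melursus_longipes and Panthera_borealis is the node subtending ((Martes_litoralis,Melursus_longipes),(((Nomascus_gracilis,Vulpes_arenarius),((Gasterosteus_maculatus,Papio_tricolor),(Arabidopsis_major,Prionailurus_palustris))),(Schizosaccharomyces_maculatus,Panthera_borealis))).
That clade contains 10 terminal taxa: Arabidopsis_major, Gasterosteus_maculatus, Martes_litoralis, Melursus_longipes, Nomascus_gracilis, Panthera_borealis, Papio_tricolor, Prionailurus_palustris, Schizosaccharomyces_maculatus, Vulpes_arenarius.

10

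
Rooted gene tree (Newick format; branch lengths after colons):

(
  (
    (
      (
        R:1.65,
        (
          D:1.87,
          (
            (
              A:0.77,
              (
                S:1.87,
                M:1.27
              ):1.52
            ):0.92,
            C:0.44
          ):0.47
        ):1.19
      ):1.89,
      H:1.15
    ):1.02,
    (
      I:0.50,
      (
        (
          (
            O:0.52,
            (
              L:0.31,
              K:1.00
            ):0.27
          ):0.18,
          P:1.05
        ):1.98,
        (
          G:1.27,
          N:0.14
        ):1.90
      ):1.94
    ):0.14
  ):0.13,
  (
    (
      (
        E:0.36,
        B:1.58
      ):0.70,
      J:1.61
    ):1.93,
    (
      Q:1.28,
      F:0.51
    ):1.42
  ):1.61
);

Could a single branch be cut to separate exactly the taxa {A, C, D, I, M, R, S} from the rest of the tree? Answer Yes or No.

The MRCA of the listed taxa subtends (((R,(D,((A,(S,M)),C))),H),(I,(((O,(L,K)),P),(G,N)))).
That clade also contains G, H, K, L, N, O, P, which are not in the proposed group, so the group is not monophyletic.

No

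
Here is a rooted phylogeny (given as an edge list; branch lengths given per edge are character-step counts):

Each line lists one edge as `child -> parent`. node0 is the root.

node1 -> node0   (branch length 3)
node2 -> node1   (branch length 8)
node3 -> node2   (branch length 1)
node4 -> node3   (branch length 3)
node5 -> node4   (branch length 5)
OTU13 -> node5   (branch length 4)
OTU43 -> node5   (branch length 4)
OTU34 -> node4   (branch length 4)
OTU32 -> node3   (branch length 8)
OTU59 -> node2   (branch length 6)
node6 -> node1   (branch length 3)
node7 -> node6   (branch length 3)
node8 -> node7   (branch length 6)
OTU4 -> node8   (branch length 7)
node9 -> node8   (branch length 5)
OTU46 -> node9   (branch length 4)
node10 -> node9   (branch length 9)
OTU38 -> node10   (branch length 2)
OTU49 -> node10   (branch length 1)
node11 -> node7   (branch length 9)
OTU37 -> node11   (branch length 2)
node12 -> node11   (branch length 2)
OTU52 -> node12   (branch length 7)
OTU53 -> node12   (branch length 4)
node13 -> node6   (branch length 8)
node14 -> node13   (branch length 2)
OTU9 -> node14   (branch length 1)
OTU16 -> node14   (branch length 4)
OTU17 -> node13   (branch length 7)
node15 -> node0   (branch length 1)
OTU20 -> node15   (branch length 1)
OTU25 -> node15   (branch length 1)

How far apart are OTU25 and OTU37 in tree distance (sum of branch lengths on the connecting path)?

22

The path runs OTU25 → … → MRCA → … → OTU37; the MRCA is the root of the tree.
Branch lengths along that path: 1 + 1 + 3 + 3 + 3 + 9 + 2 = 22.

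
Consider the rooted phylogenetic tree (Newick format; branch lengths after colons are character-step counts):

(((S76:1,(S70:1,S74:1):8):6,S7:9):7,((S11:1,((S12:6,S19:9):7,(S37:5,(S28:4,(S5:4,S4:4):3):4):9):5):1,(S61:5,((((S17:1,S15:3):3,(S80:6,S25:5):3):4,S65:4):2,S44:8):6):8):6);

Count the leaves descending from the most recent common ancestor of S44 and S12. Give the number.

The MRCA of S44 and S12 is the node subtending ((S11,((S12,S19),(S37,(S28,(S5,S4))))),(S61,((((S17,S15),(S80,S25)),S65),S44))).
That clade contains 14 terminal taxa: S11, S12, S15, S17, S19, S25, S28, S37, S4, S44, S5, S61, S65, S80.

14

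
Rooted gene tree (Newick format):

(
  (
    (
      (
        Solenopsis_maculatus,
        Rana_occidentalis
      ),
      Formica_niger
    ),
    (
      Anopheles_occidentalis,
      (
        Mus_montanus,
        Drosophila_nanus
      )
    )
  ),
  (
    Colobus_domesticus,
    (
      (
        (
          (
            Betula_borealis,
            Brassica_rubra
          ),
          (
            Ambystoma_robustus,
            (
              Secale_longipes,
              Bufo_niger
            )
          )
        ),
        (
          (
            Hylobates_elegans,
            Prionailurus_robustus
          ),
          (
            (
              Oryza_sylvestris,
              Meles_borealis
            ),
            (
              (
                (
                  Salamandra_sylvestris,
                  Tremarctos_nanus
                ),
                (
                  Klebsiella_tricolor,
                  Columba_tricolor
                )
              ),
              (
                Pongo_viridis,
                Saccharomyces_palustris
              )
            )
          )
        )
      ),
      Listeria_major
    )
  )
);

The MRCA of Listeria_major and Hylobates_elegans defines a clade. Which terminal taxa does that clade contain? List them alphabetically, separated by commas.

Tracing Listeria_major: it sits inside ((((Betula_borealis,Brassica_rubra),(Ambystoma_robustus,(Secale_longipes,Bufo_niger))),((Hylobates_elegans,Prionailurus_robustus),((Oryza_sylvestris,Meles_borealis),(((Salamandra_sylvestris,Tremarctos_nanus),(Klebsiella_tricolor,Columba_tricolor)),(Pongo_viridis,Saccharomyces_palustris))))),Listeria_major).
Tracing Hylobates_elegans: it sits inside (Hylobates_elegans,Prionailurus_robustus).
The smallest clade enclosing both is ((((Betula_borealis,Brassica_rubra),(Ambystoma_robustus,(Secale_longipes,Bufo_niger))),((Hylobates_elegans,Prionailurus_robustus),((Oryza_sylvestris,Meles_borealis),(((Salamandra_sylvestris,Tremarctos_nanus),(Klebsiella_tricolor,Columba_tricolor)),(Pongo_viridis,Saccharomyces_palustris))))),Listeria_major); the answer is its 16 terminal taxa in alphabetical order.

Ambystoma_robustus, Betula_borealis, Brassica_rubra, Bufo_niger, Columba_tricolor, Hylobates_elegans, Klebsiella_tricolor, Listeria_major, Meles_borealis, Oryza_sylvestris, Pongo_viridis, Prionailurus_robustus, Saccharomyces_palustris, Salamandra_sylvestris, Secale_longipes, Tremarctos_nanus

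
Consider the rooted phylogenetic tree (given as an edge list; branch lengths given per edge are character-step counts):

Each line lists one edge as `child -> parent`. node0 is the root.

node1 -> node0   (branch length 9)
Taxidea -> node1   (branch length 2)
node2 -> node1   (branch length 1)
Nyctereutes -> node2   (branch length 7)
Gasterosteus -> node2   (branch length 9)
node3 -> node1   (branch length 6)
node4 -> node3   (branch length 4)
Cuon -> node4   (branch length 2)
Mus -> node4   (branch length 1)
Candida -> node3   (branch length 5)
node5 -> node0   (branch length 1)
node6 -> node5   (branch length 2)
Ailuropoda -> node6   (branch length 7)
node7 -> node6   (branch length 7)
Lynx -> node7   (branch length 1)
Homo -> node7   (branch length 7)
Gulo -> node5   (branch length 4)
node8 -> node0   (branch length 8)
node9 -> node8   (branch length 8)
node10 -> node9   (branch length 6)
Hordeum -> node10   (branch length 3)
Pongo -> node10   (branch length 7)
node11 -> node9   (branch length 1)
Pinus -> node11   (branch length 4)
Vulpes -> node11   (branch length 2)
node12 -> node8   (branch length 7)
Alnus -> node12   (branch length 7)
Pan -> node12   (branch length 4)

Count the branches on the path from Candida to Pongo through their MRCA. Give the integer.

The MRCA of Candida and Pongo is the root of the tree.
From Candida up to that node: 3 branches. From Pongo up to the same node: 4 branches. Total: 3 + 4 = 7.

7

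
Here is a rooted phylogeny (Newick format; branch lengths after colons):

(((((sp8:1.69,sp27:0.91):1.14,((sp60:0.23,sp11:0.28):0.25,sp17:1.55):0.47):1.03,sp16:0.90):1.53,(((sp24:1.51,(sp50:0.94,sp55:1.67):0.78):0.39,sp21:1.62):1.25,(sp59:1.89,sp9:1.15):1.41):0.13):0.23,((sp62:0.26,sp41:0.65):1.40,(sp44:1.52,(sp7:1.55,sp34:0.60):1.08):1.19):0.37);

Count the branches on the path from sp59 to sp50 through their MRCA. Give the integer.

The MRCA of sp59 and sp50 is the node subtending (((sp24,(sp50,sp55)),sp21),(sp59,sp9)).
From sp59 up to that node: 2 branches. From sp50 up to the same node: 4 branches. Total: 2 + 4 = 6.

6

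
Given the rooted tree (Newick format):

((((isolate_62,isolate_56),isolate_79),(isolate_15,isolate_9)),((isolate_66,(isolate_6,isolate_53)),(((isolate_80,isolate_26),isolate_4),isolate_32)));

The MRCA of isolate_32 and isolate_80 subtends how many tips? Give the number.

4

The MRCA of isolate_32 and isolate_80 is the node subtending (((isolate_80,isolate_26),isolate_4),isolate_32).
That clade contains 4 terminal taxa: isolate_26, isolate_32, isolate_4, isolate_80.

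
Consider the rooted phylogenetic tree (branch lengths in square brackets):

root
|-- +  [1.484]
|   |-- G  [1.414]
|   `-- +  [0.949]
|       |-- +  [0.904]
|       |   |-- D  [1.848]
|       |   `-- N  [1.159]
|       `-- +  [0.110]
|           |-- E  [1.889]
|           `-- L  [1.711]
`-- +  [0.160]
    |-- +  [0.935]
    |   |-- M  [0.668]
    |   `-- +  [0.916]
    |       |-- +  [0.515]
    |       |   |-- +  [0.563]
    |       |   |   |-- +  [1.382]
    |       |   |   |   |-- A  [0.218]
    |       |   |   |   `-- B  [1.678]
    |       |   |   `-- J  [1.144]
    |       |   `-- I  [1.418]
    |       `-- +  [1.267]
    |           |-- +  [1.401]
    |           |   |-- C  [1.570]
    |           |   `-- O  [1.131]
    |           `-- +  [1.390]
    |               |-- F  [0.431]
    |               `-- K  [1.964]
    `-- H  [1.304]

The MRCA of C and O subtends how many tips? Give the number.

The MRCA of C and O is the node subtending (C,O).
That clade contains 2 terminal taxa: C, O.

2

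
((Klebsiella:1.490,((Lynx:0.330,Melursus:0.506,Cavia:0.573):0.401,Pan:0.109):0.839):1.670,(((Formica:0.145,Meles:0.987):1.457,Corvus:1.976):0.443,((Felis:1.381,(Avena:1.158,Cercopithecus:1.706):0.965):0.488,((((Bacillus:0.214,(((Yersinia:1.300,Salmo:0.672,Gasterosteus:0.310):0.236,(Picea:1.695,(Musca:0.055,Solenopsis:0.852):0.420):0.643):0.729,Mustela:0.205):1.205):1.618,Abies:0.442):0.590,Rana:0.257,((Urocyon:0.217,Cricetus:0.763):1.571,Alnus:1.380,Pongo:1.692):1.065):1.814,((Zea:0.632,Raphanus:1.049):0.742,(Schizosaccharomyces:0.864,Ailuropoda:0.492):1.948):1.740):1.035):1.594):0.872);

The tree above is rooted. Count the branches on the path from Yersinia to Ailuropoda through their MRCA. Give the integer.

The MRCA of Yersinia and Ailuropoda is the node subtending ((((Bacillus,(((Yersinia,Salmo,Gasterosteus),(Picea,(Musca,Solenopsis))),Mustela)),Abies),Rana,((Urocyon,Cricetus),Alnus,Pongo)),((Zea,Raphanus),(Schizosaccharomyces,Ailuropoda))).
From Yersinia up to that node: 7 branches. From Ailuropoda up to the same node: 3 branches. Total: 7 + 3 = 10.

10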